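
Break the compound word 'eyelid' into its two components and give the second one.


Split 'eyelid' into 'eye' + 'lid'. The second part is 'lid'.

lid


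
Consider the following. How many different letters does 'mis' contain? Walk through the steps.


Unique letters in 'mis': {i, m, s} = 3 distinct letters.

3


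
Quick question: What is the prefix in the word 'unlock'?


The word 'unlock' = 'un' (prefix) + 'lock' (root). The prefix is 'un'.

un


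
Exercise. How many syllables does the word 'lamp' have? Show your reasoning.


Break 'lamp' into syllables: lamp -> lamp = 1 syllable

1 syllable


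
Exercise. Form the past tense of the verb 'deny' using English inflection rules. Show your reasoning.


Apply rule: Change -y to -ied. 'deny' becomes 'denied'.

denied


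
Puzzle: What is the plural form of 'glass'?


Apply rule: Add -es (sibilant/fricative ending). 'glass' becomes 'glasses'.

glasses


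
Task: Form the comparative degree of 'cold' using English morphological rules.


Apply comparative formation (add -er): 'cold' -> 'colder'.

colder


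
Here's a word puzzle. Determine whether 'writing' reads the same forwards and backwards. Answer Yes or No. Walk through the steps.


Forward: 'writing'
Reversed: 'gnitirw'
They differ.

No


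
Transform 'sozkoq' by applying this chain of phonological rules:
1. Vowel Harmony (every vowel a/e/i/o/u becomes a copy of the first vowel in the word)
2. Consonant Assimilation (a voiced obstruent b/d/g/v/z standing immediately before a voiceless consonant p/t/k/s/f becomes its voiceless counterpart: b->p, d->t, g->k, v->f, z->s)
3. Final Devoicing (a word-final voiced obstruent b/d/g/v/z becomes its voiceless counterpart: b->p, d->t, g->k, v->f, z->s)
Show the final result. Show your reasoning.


Starting form: 'sozkoq'
Rule 1: Vowel Harmony: all vowels already match. No change.
Rule 2: Consonant Assimilation: voiced obstruent before voiceless consonant becomes voiceless ('zk' -> 'sk'). 'sozkoq' -> 'soskoq'
Rule 3: Final Devoicing: final consonant 'q' is not one of the voiced obstruents b/d/g/v/z. No change.
Final form: 'soskoq'

soskoq


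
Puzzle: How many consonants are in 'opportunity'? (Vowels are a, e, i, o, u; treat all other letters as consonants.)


Consonants in 'opportunity': p, p, r, t, n, t, y = 7 consonants.

7


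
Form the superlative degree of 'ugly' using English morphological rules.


Apply superlative formation (consonant + y: change y to i, add -est): 'ugly' -> 'ugliest'.

ugliest


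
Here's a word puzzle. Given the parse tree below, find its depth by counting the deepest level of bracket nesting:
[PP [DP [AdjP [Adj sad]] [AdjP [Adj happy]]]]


Count bracket nesting levels:
'[' at pos 0: depth = 1
'[' at pos 4: depth = 2
'[' at pos 8: depth = 3
'[' at pos 14: depth = 4
'[' at pos 25: depth = 3
'[' at pos 31: depth = 4
Maximum depth reached: 4

4


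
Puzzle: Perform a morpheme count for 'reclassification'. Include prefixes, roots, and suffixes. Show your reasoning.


Decomposition: re- (prefix) + class (root) + -ify (suffix) + -ation (suffix) = 4 morpheme(s)

4 morphemes


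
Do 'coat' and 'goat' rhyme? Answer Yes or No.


Rime (stressed vowel + following sounds) of 'coat': -oat = /oʊt/
Rime of 'goat': -oat = /oʊt/
/oʊt/ and /oʊt/ are the same ending sound, so the words rhyme.

Yes


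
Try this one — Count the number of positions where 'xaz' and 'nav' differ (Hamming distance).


Alignment:
Position 1: 'x' vs 'n' = DIFFER
Position 2: 'a' vs 'a' = match
Position 3: 'z' vs 'v' = DIFFER
Total differences: 2

2


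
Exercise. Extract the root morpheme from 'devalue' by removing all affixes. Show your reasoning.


Remove prefix 'de' from 'devalue' to get root 'value'.

value


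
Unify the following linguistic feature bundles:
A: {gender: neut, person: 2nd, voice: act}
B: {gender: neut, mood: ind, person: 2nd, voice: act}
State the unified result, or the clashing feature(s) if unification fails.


Compare features:
gender: A=neut vs B=neut -> unified: neut
mood: A=_ vs B=ind -> unified: ind
person: A=2nd vs B=2nd -> unified: 2nd
voice: A=act vs B=act -> unified: act
No clashes found.

Unified: {gender: neut, mood: ind, person: 2nd, voice: act}


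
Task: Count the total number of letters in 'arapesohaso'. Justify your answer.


Spell out 'arapesohaso' and number each letter: a(1), r(2), a(3), p(4), e(5), s(6), o(7), h(8), a(9), s(10), o(11). Total: 11 letters.

11


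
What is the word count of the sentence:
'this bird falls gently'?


Split into words: this | bird | falls | gently = 4 words.

4


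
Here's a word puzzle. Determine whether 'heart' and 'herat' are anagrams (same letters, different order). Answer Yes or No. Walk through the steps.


Sorted letters of 'heart': 'aehrt'
Sorted letters of 'herat': 'aehrt'
They match.

Yes


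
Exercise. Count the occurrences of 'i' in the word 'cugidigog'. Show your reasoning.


Letter 'i' in 'cugidigog': found at position(s) 4, 6 = 2 occurrence(s).

2


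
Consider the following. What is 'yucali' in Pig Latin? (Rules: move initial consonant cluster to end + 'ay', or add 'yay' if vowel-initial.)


'yucali': move consonant cluster 'y' to end and add 'ay': 'ucaliyay'.

ucaliyay


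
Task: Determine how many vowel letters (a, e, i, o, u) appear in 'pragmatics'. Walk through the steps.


Vowels in 'pragmatics': a, a, i = 3 vowels.

3


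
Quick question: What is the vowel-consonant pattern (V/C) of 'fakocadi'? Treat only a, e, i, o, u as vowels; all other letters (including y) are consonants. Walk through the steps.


Letter mapping: f = C, a = V, k = C, o = V, c = C, a = V, d = C, i = V.

CVCVCVCV


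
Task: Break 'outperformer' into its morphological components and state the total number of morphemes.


Step 1: Identify prefix: 'out' (meaning: surpass)
Step 2: Identify root: 'perform'
Step 3: Identify suffix(es): 'er'
Decomposition: out- (prefix: surpass) + perform (root) + -er (suffix: one who)
Total morphemes: 3

3 morphemes (out- (prefix: surpass) + perform (root) + -er (suffix: one who))


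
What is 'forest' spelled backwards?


Reverse 'forest' character by character: 'tserof'.

tserof


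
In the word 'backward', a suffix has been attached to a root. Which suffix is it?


The word 'backward' = 'back' (root) + '-ward' (suffix). The suffix is '-ward'.

ward


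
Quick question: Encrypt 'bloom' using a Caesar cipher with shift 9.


Shift each letter by 9: b -> k, l -> u, o -> x, o -> x, m -> v. Result: 'kuxxv'.

kuxxv


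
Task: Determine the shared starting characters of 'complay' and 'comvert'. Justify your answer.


Compare from the start: 3 characters match: 'com'. Mismatch at position 4: 'p' vs 'v'.

com


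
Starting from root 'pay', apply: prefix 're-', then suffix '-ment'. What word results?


Step 1: Add prefix 're-' to 'pay' = 'repay'
Step 2: Add suffix '-ment' to 'repay' = 'repayment'

repayment


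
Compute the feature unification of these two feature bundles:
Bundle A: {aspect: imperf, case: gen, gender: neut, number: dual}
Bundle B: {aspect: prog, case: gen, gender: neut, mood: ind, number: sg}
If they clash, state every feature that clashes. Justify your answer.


Compare features:
aspect: A=imperf vs B=prog -> CLASH
case: A=gen vs B=gen -> unified: gen
gender: A=neut vs B=neut -> unified: neut
mood: A=_ vs B=ind -> unified: ind
number: A=dual vs B=sg -> CLASH
Clashes detected on features 'aspect' (imperf vs prog) and 'number' (dual vs sg); unification fails.

CLASH on 'aspect' (imperf vs prog) and 'number' (dual vs sg)


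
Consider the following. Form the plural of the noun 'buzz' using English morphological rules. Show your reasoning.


Apply rule: Add -es (sibilant/fricative ending). 'buzz' becomes 'buzzes'.

buzzes


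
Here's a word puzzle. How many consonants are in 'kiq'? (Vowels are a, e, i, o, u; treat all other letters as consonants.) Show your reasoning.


Consonants in 'kiq': k, q = 2 consonants.

2


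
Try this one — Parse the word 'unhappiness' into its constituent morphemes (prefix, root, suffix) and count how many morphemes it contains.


Step 1: Identify prefix: 'un' (meaning: not/reverse)
Step 2: Identify root: 'happy'
Step 3: Identify suffix(es): 'ness'
Decomposition: un- (prefix: not/reverse) + happy (root) + -ness (suffix: state of)
Total morphemes: 3

3 morphemes (un- (prefix: not/reverse) + happy (root) + -ness (suffix: state of))


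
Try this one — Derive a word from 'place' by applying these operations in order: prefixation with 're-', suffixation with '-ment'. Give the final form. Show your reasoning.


Step 1: Add prefix 're-' to 'place' = 'replace'
Step 2: Add suffix '-ment' to 'replace' = 'replacement'

replacement


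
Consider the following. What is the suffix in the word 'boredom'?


The word 'boredom' = 'bore' (root) + '-dom' (suffix). The suffix is '-dom'.

dom


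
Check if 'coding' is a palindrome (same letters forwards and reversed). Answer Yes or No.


Forward: 'coding'
Reversed: 'gnidoc'
They differ.

No


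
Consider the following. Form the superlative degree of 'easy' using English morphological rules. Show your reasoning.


Apply superlative formation (consonant + y: change y to i, add -est): 'easy' -> 'easiest'.

easiest


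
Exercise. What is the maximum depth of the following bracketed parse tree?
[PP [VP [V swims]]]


Count bracket nesting levels:
'[' at pos 0: depth = 1
'[' at pos 4: depth = 2
'[' at pos 8: depth = 3
Maximum depth reached: 3

3


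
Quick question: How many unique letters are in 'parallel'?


Unique letters in 'parallel': {a, e, l, p, r} = 5 distinct letters.

5


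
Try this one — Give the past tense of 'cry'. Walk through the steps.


Apply rule: Change -y to -ied. 'cry' becomes 'cried'.

cried


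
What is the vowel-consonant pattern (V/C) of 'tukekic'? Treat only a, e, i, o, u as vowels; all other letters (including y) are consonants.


Letter mapping: t = C, u = V, k = C, e = V, k = C, i = V, c = C.

CVCVCVC


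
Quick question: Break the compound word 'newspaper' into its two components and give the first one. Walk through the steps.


Split 'newspaper' into 'news' + 'paper'. The first part is 'news'.

news


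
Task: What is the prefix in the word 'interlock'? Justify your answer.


The word 'interlock' = 'inter' (prefix) + 'lock' (root). The prefix is 'inter'.

inter


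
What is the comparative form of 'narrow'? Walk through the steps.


Apply comparative formation (add -er): 'narrow' -> 'narrower'.

narrower


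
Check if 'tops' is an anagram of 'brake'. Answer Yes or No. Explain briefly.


Sorted letters of 'tops': 'opst'
Sorted letters of 'brake': 'abekr'
They do not match.

No


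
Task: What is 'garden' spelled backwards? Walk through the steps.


Reverse 'garden' character by character: 'nedrag'.

nedrag


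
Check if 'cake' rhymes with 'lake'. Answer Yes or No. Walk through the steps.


Rime (stressed vowel + following sounds) of 'cake': -ake = /eɪk/
Rime of 'lake': -ake = /eɪk/
/eɪk/ and /eɪk/ are the same ending sound, so the words rhyme.

Yes


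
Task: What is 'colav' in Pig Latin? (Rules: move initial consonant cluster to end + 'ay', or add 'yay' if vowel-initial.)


'colav': move consonant cluster 'c' to end and add 'ay': 'olavcay'.

olavcay


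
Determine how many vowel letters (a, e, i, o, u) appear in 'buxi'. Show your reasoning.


Vowels in 'buxi': u, i = 2 vowels.

2


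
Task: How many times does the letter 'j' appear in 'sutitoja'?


Letter 'j' in 'sutitoja': found at position(s) 7 = 1 occurrence(s).

1


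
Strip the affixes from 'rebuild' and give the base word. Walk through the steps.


Remove prefix 're' from 'rebuild' to get root 'build'.

build


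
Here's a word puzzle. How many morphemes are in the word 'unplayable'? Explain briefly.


Decomposition: un- (prefix) + play (root) + -able (suffix) = 3 morpheme(s)

3 morphemes


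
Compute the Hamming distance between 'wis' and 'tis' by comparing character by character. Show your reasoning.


Alignment:
Position 1: 'w' vs 't' = DIFFER
Position 2: 'i' vs 'i' = match
Position 3: 's' vs 's' = match
Total differences: 1

1


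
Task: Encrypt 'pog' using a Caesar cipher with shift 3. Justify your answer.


Shift each letter by 3: p -> s, o -> r, g -> j. Result: 'srj'.

srj


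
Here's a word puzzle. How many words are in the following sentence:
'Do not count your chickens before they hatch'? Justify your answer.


Split into words: Do | not | count | your | chickens | before | they | hatch = 8 words.

8


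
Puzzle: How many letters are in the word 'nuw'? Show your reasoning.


Spell out 'nuw' and number each letter: n(1), u(2), w(3). Total: 3 letters.

3


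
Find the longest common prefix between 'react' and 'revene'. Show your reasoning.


Compare from the start: 2 characters match: 're'. Mismatch at position 3: 'a' vs 'v'.

re


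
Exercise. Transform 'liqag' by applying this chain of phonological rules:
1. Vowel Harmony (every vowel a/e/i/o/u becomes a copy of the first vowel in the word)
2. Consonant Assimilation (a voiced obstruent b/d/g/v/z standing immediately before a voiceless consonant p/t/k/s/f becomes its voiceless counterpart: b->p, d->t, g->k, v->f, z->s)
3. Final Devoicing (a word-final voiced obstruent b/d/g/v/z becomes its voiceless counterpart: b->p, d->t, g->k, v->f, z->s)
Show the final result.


Starting form: 'liqag'
Rule 1: Vowel Harmony: all vowels become 'i' (matching first vowel). 'liqag' -> 'liqig'
Rule 2: Consonant Assimilation: no voiced obstruent (b/d/g/v/z) stands immediately before a voiceless consonant (p/t/k/s/f). No change.
Rule 3: Final Devoicing: word-final voiced obstruent 'g' becomes voiceless 'k'. 'liqig' -> 'liqik'
Final form: 'liqik'

liqik


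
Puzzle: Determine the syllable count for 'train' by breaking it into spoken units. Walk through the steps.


Break 'train' into syllables: train -> train = 1 syllable

1 syllable


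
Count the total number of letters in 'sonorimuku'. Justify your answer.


Spell out 'sonorimuku' and number each letter: s(1), o(2), n(3), o(4), r(5), i(6), m(7), u(8), k(9), u(10). Total: 10 letters.

10


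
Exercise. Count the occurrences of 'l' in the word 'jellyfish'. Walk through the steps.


Letter 'l' in 'jellyfish': found at position(s) 3, 4 = 2 occurrence(s).

2


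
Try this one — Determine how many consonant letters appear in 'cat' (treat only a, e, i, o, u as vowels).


Consonants in 'cat': c, t = 2 consonants.

2


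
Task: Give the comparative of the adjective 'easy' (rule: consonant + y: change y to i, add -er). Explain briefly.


Apply comparative formation (consonant + y: change y to i, add -er): 'easy' -> 'easier'.

easier


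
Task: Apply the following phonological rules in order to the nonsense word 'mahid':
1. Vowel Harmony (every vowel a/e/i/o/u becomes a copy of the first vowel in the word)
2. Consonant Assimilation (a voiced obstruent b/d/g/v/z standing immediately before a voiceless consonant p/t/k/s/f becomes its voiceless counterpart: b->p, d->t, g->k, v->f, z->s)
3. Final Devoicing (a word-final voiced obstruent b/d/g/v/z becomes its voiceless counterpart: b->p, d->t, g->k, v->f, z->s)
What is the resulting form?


Starting form: 'mahid'
Rule 1: Vowel Harmony: all vowels become 'a' (matching first vowel). 'mahid' -> 'mahad'
Rule 2: Consonant Assimilation: no voiced obstruent (b/d/g/v/z) stands immediately before a voiceless consonant (p/t/k/s/f). No change.
Rule 3: Final Devoicing: word-final voiced obstruent 'd' becomes voiceless 't'. 'mahad' -> 'mahat'
Final form: 'mahat'

mahat


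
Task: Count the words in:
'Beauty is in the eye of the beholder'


Split into words: Beauty | is | in | the | eye | of | the | beholder = 8 words.

8


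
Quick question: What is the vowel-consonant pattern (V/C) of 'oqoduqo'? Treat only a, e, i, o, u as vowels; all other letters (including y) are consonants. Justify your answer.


Letter mapping: o = V, q = C, o = V, d = C, u = V, q = C, o = V.

VCVCVCV


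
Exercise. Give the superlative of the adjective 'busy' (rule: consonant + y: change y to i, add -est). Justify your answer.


Apply superlative formation (consonant + y: change y to i, add -est): 'busy' -> 'busiest'.

busiest


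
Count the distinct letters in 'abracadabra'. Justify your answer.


Unique letters in 'abracadabra': {a, b, c, d, r} = 5 distinct letters.

5


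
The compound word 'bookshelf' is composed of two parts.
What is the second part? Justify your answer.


Split 'bookshelf' into 'book' + 'shelf'. The second part is 'shelf'.

shelf


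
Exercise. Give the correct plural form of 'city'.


Apply rule: Change -y to -ies (consonant + y). 'city' becomes 'cities'.

cities


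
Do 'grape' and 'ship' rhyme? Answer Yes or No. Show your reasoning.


Rime (stressed vowel + following sounds) of 'grape': -ape = /eɪp/
Rime of 'ship': -ip = /ɪp/
/eɪp/ and /ɪp/ are different ending sounds, so the words do not rhyme.

No


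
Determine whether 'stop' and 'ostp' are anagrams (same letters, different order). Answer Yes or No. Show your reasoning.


Sorted letters of 'stop': 'opst'
Sorted letters of 'ostp': 'opst'
They match.

Yes


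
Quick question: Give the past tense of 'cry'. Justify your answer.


Apply rule: Change -y to -ied. 'cry' becomes 'cried'.

cried


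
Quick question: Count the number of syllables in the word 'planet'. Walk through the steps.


Break 'planet' into syllables: plan-et -> plan | et = 2 syllables

2 syllables


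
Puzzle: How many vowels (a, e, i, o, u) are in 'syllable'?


Vowels in 'syllable': a, e = 2 vowels.

2


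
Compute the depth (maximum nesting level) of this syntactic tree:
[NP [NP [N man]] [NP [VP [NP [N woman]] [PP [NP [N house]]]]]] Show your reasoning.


Count bracket nesting levels:
'[' at pos 0: depth = 1
'[' at pos 4: depth = 2
'[' at pos 8: depth = 3
'[' at pos 17: depth = 2
'[' at pos 21: depth = 3
'[' at pos 25: depth = 4
'[' at pos 29: depth = 5
'[' at pos 40: depth = 4
'[' at pos 44: depth = 5
'[' at pos 48: depth = 6
Maximum depth reached: 6

6


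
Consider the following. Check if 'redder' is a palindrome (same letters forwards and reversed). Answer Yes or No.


Forward: 'redder'
Reversed: 'redder'
They are identical.

Yes


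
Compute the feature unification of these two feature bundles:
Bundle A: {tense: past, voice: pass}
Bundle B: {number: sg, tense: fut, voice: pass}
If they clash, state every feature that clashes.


Compare features:
number: A=_ vs B=sg -> unified: sg
tense: A=past vs B=fut -> CLASH
voice: A=pass vs B=pass -> unified: pass
Clash detected on feature 'tense' (past vs fut); unification fails.

CLASH on 'tense' (past vs fut)


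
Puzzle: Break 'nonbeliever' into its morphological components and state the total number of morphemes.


Step 1: Identify prefix: 'non' (meaning: not)
Step 2: Identify root: 'believe'
Step 3: Identify suffix(es): 'er'
Decomposition: non- (prefix: not) + believe (root) + -er (suffix: one who)
Total morphemes: 3

3 morphemes (non- (prefix: not) + believe (root) + -er (suffix: one who))


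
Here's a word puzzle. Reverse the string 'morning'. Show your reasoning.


Reverse 'morning' character by character: 'gninrom'.

gninrom


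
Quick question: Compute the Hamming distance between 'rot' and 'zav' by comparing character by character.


Alignment:
Position 1: 'r' vs 'z' = DIFFER
Position 2: 'o' vs 'a' = DIFFER
Position 3: 't' vs 'v' = DIFFER
Total differences: 3

3


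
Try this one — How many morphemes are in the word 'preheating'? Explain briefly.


Decomposition: pre- (prefix) + heat (root) + -ing (suffix) = 3 morpheme(s)

3 morphemes


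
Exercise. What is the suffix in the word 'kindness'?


The word 'kindness' = 'kind' (root) + '-ness' (suffix). The suffix is '-ness'.

ness


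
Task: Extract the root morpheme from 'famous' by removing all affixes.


Remove suffix '-ous' from 'famous' to get root 'fame'.

fame


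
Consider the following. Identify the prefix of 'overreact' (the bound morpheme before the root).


The word 'overreact' = 'over' (prefix) + 'react' (root). The prefix is 'over'.

over


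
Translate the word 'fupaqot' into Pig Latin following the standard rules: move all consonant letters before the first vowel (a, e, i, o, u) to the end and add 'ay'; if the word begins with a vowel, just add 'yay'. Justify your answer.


'fupaqot': move consonant cluster 'f' to end and add 'ay': 'upaqotfay'.

upaqotfay


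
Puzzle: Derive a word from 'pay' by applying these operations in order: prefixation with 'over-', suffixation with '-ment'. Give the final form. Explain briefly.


Step 1: Add prefix 'over-' to 'pay' = 'overpay'
Step 2: Add suffix '-ment' to 'overpay' = 'overpayment'

overpayment


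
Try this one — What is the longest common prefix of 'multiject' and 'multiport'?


Compare from the start: 5 characters match: 'multi'. Mismatch at position 6: 'j' vs 'p'.

multi


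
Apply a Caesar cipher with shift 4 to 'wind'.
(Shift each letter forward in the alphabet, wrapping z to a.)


Shift each letter by 4: w -> a, i -> m, n -> r, d -> h. Result: 'amrh'.

amrh


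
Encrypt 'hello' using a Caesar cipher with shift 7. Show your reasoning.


Shift each letter by 7: h -> o, e -> l, l -> s, l -> s, o -> v. Result: 'olssv'.

olssv


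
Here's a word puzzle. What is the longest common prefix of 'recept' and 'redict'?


Compare from the start: 2 characters match: 're'. Mismatch at position 3: 'c' vs 'd'.

re


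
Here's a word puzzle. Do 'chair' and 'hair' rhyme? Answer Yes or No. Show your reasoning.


Rime (stressed vowel + following sounds) of 'chair': -air = /ɛər/
Rime of 'hair': -air = /ɛər/
/ɛər/ and /ɛər/ are the same ending sound, so the words rhyme.

Yes


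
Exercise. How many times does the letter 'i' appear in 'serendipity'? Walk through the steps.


Letter 'i' in 'serendipity': found at position(s) 7, 9 = 2 occurrence(s).

2


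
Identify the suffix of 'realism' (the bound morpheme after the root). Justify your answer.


The word 'realism' = 'real' (root) + '-ism' (suffix). The suffix is '-ism'.

ism


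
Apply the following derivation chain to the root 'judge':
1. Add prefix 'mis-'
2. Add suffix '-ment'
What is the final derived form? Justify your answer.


Step 1: Add prefix 'mis-' to 'judge' = 'misjudge'
Step 2: Add suffix '-ment' to 'misjudge' = 'misjudgment'

misjudgment


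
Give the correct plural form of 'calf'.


Apply rule: Change -f to -ves. 'calf' becomes 'calves'.

calves


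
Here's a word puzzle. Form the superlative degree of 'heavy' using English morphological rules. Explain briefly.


Apply superlative formation (consonant + y: change y to i, add -est): 'heavy' -> 'heaviest'.

heaviest


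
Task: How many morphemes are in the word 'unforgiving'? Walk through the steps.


Decomposition: un- (prefix) + forgive (root) + -ing (suffix) = 3 morpheme(s)

3 morphemes


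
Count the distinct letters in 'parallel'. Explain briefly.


Unique letters in 'parallel': {a, e, l, p, r} = 5 distinct letters.

5


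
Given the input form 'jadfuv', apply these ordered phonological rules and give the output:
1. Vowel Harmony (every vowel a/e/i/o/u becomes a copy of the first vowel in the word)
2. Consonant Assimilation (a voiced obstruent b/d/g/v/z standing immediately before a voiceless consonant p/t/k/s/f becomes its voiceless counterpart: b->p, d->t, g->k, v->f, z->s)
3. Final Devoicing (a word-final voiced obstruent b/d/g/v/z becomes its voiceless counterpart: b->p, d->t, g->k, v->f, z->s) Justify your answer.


Starting form: 'jadfuv'
Rule 1: Vowel Harmony: all vowels become 'a' (matching first vowel). 'jadfuv' -> 'jadfav'
Rule 2: Consonant Assimilation: voiced obstruent before voiceless consonant becomes voiceless ('df' -> 'tf'). 'jadfav' -> 'jatfav'
Rule 3: Final Devoicing: word-final voiced obstruent 'v' becomes voiceless 'f'. 'jatfav' -> 'jatfaf'
Final form: 'jatfaf'

jatfaf


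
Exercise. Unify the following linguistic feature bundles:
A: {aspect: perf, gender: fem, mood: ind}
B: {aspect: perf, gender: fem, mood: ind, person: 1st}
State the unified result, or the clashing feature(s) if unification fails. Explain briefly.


Compare features:
aspect: A=perf vs B=perf -> unified: perf
gender: A=fem vs B=fem -> unified: fem
mood: A=ind vs B=ind -> unified: ind
person: A=_ vs B=1st -> unified: 1st
No clashes found.

Unified: {aspect: perf, gender: fem, mood: ind, person: 1st}


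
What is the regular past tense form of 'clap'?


Apply rule: Double final consonant and add -ed. 'clap' becomes 'clapped'.

clapped


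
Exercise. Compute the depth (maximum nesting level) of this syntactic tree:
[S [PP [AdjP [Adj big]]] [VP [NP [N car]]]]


Count bracket nesting levels:
'[' at pos 0: depth = 1
'[' at pos 3: depth = 2
'[' at pos 7: depth = 3
'[' at pos 13: depth = 4
'[' at pos 25: depth = 2
'[' at pos 29: depth = 3
'[' at pos 33: depth = 4
Maximum depth reached: 4

4


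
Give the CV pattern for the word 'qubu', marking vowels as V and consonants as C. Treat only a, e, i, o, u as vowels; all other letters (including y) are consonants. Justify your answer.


Letter mapping: q = C, u = V, b = C, u = V.

CVCV


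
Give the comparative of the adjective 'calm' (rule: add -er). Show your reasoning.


Apply comparative formation (add -er): 'calm' -> 'calmer'.

calmer


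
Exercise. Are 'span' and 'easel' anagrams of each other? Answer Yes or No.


Sorted letters of 'span': 'anps'
Sorted letters of 'easel': 'aeels'
They do not match.

No


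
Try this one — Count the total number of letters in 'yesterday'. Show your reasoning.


Spell out 'yesterday' and number each letter: y(1), e(2), s(3), t(4), e(5), r(6), d(7), a(8), y(9). Total: 9 letters.

9


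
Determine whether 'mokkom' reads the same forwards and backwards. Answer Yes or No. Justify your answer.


Forward: 'mokkom'
Reversed: 'mokkom'
They are identical.

Yes


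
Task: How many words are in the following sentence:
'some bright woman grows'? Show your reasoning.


Split into words: some | bright | woman | grows = 4 words.

4


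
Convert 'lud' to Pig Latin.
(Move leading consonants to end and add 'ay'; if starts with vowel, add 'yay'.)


'lud': move consonant cluster 'l' to end and add 'ay': 'udlay'.

udlay


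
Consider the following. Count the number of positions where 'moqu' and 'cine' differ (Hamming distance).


Alignment:
Position 1: 'm' vs 'c' = DIFFER
Position 2: 'o' vs 'i' = DIFFER
Position 3: 'q' vs 'n' = DIFFER
Position 4: 'u' vs 'e' = DIFFER
Total differences: 4

4


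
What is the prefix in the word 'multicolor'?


The word 'multicolor' = 'multi' (prefix) + 'color' (root). The prefix is 'multi'.

multi


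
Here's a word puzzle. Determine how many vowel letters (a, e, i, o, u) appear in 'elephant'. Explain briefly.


Vowels in 'elephant': e, e, a = 3 vowels.

3


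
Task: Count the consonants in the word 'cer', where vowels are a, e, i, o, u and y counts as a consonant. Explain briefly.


Consonants in 'cer': c, r = 2 consonants.

2


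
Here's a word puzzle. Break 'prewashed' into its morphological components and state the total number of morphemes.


Step 1: Identify prefix: 'pre' (meaning: before)
Step 2: Identify root: 'wash'
Step 3: Identify suffix(es): 'ed'
Decomposition: pre- (prefix: before) + wash (root) + -ed (suffix: past)
Total morphemes: 3

3 morphemes (pre- (prefix: before) + wash (root) + -ed (suffix: past))


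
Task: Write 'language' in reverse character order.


Reverse 'language' character by character: 'egaugnal'.

egaugnal


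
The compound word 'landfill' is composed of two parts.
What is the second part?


Split 'landfill' into 'land' + 'fill'. The second part is 'fill'.

fill


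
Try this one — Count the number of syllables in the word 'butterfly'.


Break 'butterfly' into syllables: but-ter-fly -> but | ter | fly = 3 syllables

3 syllables


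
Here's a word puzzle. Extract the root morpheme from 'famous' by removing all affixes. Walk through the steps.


Remove suffix '-ous' from 'famous' to get root 'fame'.

fame


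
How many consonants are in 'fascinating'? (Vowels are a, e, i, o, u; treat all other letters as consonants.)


Consonants in 'fascinating': f, s, c, n, t, n, g = 7 consonants.

7


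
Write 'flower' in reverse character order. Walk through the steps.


Reverse 'flower' character by character: 'rewolf'.

rewolf


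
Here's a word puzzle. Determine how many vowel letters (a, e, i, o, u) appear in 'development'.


Vowels in 'development': e, e, o, e = 4 vowels.

4


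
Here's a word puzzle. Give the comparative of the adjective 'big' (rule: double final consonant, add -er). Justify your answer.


Apply comparative formation (double final consonant, add -er): 'big' -> 'bigger'.

bigger


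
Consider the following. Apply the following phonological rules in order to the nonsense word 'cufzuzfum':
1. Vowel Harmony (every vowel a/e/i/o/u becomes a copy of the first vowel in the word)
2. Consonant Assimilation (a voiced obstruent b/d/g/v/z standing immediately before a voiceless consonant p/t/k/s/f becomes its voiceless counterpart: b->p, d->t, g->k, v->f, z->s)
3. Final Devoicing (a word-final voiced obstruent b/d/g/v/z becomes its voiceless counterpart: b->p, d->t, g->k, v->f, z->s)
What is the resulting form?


Starting form: 'cufzuzfum'
Rule 1: Vowel Harmony: all vowels already match. No change.
Rule 2: Consonant Assimilation: voiced obstruent before voiceless consonant becomes voiceless ('zf' -> 'sf'). 'cufzuzfum' -> 'cufzusfum'
Rule 3: Final Devoicing: final consonant 'm' is not one of the voiced obstruents b/d/g/v/z. No change.
Final form: 'cufzusfum'

cufzusfum


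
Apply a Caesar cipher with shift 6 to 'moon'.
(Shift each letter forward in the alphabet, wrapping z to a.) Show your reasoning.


Shift each letter by 6: m -> s, o -> u, o -> u, n -> t. Result: 'suut'.

suut


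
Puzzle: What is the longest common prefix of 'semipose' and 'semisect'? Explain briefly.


Compare from the start: 4 characters match: 'semi'. Mismatch at position 5: 'p' vs 's'.

semi


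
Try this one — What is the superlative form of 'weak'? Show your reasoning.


Apply superlative formation (add -est): 'weak' -> 'weakest'.

weakest


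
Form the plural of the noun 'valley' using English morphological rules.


Apply rule: Add -s. 'valley' becomes 'valleys'.

valleys


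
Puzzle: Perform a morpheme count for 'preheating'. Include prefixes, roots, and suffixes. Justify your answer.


Decomposition: pre- (prefix) + heat (root) + -ing (suffix) = 3 morpheme(s)

3 morphemes


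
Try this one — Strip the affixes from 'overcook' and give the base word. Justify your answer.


Remove prefix 'over' from 'overcook' to get root 'cook'.

cook


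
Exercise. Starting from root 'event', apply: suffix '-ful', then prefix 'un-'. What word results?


Step 1: Add suffix '-ful' to 'event' = 'eventful'
Step 2: Add prefix 'un-' to 'eventful' = 'uneventful'

uneventful


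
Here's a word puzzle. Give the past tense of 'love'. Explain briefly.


Apply rule: Add -d (word ends in -e). 'love' becomes 'loved'.

loved


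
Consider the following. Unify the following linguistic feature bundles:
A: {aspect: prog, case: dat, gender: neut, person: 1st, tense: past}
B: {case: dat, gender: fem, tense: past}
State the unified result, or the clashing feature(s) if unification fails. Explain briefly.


Compare features:
aspect: A=prog vs B=_ -> unified: prog
case: A=dat vs B=dat -> unified: dat
gender: A=neut vs B=fem -> CLASH
person: A=1st vs B=_ -> unified: 1st
tense: A=past vs B=past -> unified: past
Clash detected on feature 'gender' (neut vs fem); unification fails.

CLASH on 'gender' (neut vs fem)


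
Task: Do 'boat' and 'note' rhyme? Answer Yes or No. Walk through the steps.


Rime (stressed vowel + following sounds) of 'boat': -oat = /oʊt/
Rime of 'note': -ote = /oʊt/
/oʊt/ and /oʊt/ are the same ending sound, so the words rhyme.

Yes


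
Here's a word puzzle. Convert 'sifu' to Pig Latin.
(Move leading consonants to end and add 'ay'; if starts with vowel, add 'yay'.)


'sifu': move consonant cluster 's' to end and add 'ay': 'ifusay'.

ifusay


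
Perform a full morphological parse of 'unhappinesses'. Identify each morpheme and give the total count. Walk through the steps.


Step 1: Identify prefix: 'un' (meaning: not/reverse)
Step 2: Identify root: 'happy'
Step 3: Identify suffix(es): 'ness, es'
Decomposition: un- (prefix: not/reverse) + happy (root) + -ness (suffix: state of) + -es (plural)
Total morphemes: 4

4 morphemes (un- (prefix: not/reverse) + happy (root) + -ness (suffix: state of) + -es (plural))


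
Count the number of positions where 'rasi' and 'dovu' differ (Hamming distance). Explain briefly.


Alignment:
Position 1: 'r' vs 'd' = DIFFER
Position 2: 'a' vs 'o' = DIFFER
Position 3: 's' vs 'v' = DIFFER
Position 4: 'i' vs 'u' = DIFFER
Total differences: 4

4


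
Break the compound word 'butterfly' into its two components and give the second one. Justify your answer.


Split 'butterfly' into 'butter' + 'fly'. The second part is 'fly'.

fly


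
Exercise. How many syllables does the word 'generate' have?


Break 'generate' into syllables: gen-er-ate -> gen | er | ate = 3 syllables

3 syllables


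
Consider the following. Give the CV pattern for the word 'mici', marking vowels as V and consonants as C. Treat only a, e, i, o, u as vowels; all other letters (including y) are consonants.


Letter mapping: m = C, i = V, c = C, i = V.

CVCV


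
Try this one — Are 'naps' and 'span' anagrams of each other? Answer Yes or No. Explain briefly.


Sorted letters of 'naps': 'anps'
Sorted letters of 'span': 'anps'
They match.

Yes


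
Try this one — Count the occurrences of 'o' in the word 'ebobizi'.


Letter 'o' in 'ebobizi': found at position(s) 3 = 1 occurrence(s).

1


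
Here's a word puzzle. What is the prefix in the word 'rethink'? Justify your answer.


The word 'rethink' = 're' (prefix) + 'think' (root). The prefix is 're'.

re


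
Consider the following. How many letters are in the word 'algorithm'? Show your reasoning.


Spell out 'algorithm' and number each letter: a(1), l(2), g(3), o(4), r(5), i(6), t(7), h(8), m(9). Total: 9 letters.

9


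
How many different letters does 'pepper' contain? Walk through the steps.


Unique letters in 'pepper': {e, p, r} = 3 distinct letters.

3


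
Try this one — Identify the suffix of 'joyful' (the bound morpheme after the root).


The word 'joyful' = 'joy' (root) + '-ful' (suffix). The suffix is '-ful'.

ful


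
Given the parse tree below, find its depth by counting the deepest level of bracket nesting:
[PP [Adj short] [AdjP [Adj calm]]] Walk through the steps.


Count bracket nesting levels:
'[' at pos 0: depth = 1
'[' at pos 4: depth = 2
'[' at pos 16: depth = 2
'[' at pos 22: depth = 3
Maximum depth reached: 3

3


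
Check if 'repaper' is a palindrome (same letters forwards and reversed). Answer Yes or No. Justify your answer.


Forward: 'repaper'
Reversed: 'repaper'
They are identical.

Yes


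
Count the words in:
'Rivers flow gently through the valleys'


Split into words: Rivers | flow | gently | through | the | valleys = 6 words.

6


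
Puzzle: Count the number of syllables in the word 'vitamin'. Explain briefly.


Break 'vitamin' into syllables: vi-ta-min -> vi | ta | min = 3 syllables

3 syllables


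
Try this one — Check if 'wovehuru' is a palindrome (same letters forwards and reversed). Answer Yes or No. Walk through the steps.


Forward: 'wovehuru'
Reversed: 'uruhevow'
They differ.

No


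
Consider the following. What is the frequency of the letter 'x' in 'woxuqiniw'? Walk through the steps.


Letter 'x' in 'woxuqiniw': found at position(s) 3 = 1 occurrence(s).

1


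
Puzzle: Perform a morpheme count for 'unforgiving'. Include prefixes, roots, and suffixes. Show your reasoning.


Decomposition: un- (prefix) + forgive (root) + -ing (suffix) = 3 morpheme(s)

3 morphemes


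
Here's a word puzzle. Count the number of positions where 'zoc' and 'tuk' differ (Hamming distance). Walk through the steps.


Alignment:
Position 1: 'z' vs 't' = DIFFER
Position 2: 'o' vs 'u' = DIFFER
Position 3: 'c' vs 'k' = DIFFER
Total differences: 3

3


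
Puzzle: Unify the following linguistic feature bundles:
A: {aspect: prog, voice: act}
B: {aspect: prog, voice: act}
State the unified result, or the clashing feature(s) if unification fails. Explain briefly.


Compare features:
aspect: A=prog vs B=prog -> unified: prog
voice: A=act vs B=act -> unified: act
No clashes found.

Unified: {aspect: prog, voice: act}


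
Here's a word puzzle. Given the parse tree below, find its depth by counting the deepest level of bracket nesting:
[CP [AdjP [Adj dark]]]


Count bracket nesting levels:
'[' at pos 0: depth = 1
'[' at pos 4: depth = 2
'[' at pos 10: depth = 3
Maximum depth reached: 3

3


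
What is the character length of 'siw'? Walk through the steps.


Spell out 'siw' and number each letter: s(1), i(2), w(3). Total: 3 letters.

3


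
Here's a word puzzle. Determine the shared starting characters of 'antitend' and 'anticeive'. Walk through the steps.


Compare from the start: 4 characters match: 'anti'. Mismatch at position 5: 't' vs 'c'.

anti


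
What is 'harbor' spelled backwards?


Reverse 'harbor' character by character: 'robrah'.

robrah


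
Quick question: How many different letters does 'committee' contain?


Unique letters in 'committee': {c, e, i, m, o, t} = 6 distinct letters.

6


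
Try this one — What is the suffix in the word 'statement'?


The word 'statement' = 'state' (root) + '-ment' (suffix). The suffix is '-ment'.

ment


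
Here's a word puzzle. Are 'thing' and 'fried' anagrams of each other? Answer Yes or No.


Sorted letters of 'thing': 'ghint'
Sorted letters of 'fried': 'defir'
They do not match.

No


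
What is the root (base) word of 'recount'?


Remove prefix 're' from 'recount' to get root 'count'.

count


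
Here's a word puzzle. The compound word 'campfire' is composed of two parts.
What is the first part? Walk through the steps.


Split 'campfire' into 'camp' + 'fire'. The first part is 'camp'.

camp


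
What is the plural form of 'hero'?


Apply rule: Add -es (consonant + o). 'hero' becomes 'heroes'.

heroes


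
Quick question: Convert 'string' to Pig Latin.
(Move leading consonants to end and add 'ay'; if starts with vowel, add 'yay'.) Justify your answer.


'string': move consonant cluster 'str' to end and add 'ay': 'ingstray'.

ingstray


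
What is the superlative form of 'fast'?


Apply superlative formation (add -est): 'fast' -> 'fastest'.

fastest


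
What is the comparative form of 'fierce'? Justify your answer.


Apply comparative formation (ends in e: add -r): 'fierce' -> 'fiercer'.

fiercer


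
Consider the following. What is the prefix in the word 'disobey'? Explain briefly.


The word 'disobey' = 'dis' (prefix) + 'obey' (root). The prefix is 'dis'.

dis


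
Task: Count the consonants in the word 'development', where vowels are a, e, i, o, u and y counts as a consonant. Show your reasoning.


Consonants in 'development': d, v, l, p, m, n, t = 7 consonants.

7
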